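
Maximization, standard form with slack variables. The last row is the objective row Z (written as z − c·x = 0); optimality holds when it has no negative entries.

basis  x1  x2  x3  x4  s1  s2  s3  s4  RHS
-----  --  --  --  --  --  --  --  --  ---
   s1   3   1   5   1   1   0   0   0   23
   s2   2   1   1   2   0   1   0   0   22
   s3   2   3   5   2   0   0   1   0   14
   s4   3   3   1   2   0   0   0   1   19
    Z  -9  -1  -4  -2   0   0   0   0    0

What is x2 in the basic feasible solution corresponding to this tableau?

0

x2 is not in the basis, so in the current basic feasible solution x2 = 0.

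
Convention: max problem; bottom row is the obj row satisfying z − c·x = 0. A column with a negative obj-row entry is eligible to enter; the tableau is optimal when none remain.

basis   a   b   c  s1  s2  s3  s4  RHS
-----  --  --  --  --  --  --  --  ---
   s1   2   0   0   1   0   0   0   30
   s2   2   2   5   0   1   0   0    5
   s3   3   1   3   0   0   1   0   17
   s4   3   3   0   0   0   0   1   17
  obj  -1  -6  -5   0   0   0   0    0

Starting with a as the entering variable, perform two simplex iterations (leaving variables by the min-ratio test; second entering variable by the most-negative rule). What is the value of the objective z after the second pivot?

Ratio test on column a — row 1: 30/2 = 15; row 2: 5/2 = 5/2; row 3: 17/3 = 17/3; row 4: 17/3 = 17/3. Minimum is 5/2 at row 2 (s2 leaves); pivot element 2.
Pivot on row 2; the obj-row RHS becomes 0 − (-1)·(5/2) = 5/2.
Next entering variable (most negative obj-row entry -5): b.
Ratio test on column b — row 1: entry -2 ≤ 0; row 2: (5/2)/1 = 5/2; row 3: entry -2 ≤ 0; row 4: entry 0 ≤ 0. Minimum is 5/2 at row 2 (a leaves); pivot element 1.
After the second pivot the obj-row RHS is 5/2 − (-5)·(5/2) = 15.

15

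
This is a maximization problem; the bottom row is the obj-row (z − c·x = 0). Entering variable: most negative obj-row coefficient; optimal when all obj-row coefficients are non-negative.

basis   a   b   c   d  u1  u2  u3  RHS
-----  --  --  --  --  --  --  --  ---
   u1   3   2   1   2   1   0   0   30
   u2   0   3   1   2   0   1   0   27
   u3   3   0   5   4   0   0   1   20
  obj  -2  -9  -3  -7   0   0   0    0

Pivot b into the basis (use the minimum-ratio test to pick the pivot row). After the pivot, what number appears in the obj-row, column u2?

Ratio test on column b — row 1: 30/2 = 15; row 2: 27/3 = 9; row 3: entry 0 ≤ 0. Minimum is 9 at row 2 (u2 leaves); pivot element 3.
Divide row 2 by 3; eliminate column b from the other rows.
obj-row update in column u2: 0 − (-9)·(1/3) = 3.

3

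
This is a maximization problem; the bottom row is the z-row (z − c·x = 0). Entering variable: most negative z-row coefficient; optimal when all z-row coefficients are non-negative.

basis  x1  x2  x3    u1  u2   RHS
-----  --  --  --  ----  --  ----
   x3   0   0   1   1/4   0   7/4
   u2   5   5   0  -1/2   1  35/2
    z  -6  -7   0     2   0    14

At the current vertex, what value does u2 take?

35/2

u2 is basic (row 2); its value is the RHS of that row, 35/2.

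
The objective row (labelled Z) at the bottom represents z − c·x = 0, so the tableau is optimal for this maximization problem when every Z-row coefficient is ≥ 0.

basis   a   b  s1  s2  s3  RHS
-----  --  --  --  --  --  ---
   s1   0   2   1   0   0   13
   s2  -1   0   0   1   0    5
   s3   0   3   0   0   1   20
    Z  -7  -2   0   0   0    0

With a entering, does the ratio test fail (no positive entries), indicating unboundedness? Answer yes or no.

Every constraint-row entry in column a is ≤ 0, so increasing a is unbounded.

yes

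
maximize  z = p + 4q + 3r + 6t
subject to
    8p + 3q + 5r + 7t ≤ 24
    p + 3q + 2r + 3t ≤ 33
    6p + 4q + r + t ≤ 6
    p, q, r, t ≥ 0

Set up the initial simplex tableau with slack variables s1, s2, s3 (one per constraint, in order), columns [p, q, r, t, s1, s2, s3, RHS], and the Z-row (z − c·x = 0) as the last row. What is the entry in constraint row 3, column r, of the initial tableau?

Constraint 3 has coefficient 1 on r.

1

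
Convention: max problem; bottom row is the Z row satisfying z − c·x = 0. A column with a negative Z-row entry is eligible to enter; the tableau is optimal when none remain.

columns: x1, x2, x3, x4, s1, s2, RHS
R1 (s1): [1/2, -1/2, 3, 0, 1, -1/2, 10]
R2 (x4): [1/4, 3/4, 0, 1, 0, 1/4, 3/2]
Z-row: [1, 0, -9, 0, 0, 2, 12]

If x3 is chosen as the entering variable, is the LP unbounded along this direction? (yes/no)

Column x3 has positive entries in row(s) 1, so the ratio test bounds it — not unbounded.

no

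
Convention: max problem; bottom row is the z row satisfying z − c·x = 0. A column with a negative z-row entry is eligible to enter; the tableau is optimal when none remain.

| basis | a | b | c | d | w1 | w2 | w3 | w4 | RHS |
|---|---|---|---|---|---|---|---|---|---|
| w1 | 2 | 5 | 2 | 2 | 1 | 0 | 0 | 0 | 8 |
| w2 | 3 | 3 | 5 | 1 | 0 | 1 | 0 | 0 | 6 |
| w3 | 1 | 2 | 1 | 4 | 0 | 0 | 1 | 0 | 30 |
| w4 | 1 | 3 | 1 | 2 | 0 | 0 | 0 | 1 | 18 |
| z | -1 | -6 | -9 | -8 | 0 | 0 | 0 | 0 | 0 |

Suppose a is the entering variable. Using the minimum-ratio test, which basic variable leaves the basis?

w2

Column a entries and ratios — w1: 8/2 = 4; w2: 6/3 = 2; w3: 30/1 = 30; w4: 18/1 = 18.
Smallest ratio is 2 in the row of w2, so w2 leaves.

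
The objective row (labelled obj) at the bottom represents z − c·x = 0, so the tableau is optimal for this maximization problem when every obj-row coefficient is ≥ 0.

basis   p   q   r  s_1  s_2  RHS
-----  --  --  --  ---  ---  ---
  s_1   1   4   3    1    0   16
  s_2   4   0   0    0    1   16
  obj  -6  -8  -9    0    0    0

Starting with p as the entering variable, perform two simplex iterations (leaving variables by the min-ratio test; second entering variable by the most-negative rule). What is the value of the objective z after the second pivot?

Ratio test on column p — row 1: 16/1 = 16; row 2: 16/4 = 4. Minimum is 4 at row 2 (s_2 leaves); pivot element 4.
Pivot on row 2; the obj-row RHS becomes 0 − (-6)·4 = 24.
Next entering variable (most negative obj-row entry -9): r.
Ratio test on column r — row 1: 12/3 = 4; row 2: entry 0 ≤ 0. Minimum is 4 at row 1 (s_1 leaves); pivot element 3.
After the second pivot the obj-row RHS is 24 − (-9)·4 = 60.

60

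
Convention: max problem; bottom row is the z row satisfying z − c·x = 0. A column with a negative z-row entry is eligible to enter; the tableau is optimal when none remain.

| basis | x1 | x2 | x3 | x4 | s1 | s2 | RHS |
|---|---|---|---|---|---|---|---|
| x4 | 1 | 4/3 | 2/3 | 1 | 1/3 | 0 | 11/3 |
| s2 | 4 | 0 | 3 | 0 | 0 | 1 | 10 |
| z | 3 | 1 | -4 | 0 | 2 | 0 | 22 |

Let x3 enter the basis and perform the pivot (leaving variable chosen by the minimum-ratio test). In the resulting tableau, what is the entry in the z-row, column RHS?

106/3

Ratio test on column x3 — row 1: (11/3)/(2/3) = 11/2; row 2: 10/3 = 10/3. Minimum is 10/3 at row 2 (s2 leaves); pivot element 3.
Divide row 2 by 3; eliminate column x3 from the other rows.
z-row update in column RHS: 22 − (-4)·(10/3) = 106/3.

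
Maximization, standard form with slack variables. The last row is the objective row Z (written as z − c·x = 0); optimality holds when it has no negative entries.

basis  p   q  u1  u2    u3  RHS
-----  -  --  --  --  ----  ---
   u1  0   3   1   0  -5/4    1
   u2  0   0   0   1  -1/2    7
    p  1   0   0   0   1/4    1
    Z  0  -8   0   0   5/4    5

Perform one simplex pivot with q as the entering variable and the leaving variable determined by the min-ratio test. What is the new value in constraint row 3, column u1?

Ratio test on column q — row 1: 1/3 = 1/3; row 2: entry 0 ≤ 0; row 3: entry 0 ≤ 0. Minimum is 1/3 at row 1 (u1 leaves); pivot element 3.
Divide row 1 by 3; eliminate column q from the other rows.
Row 3 update in column u1: 0 − 0·(1/3) = 0.

0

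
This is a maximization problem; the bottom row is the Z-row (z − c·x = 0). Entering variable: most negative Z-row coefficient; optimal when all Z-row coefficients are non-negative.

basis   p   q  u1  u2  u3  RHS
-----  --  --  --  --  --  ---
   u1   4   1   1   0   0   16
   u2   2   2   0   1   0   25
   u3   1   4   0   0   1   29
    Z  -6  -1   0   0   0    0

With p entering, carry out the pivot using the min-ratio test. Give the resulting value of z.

24

Ratio test on column p — row 1: 16/4 = 4; row 2: 25/2 = 25/2; row 3: 29/1 = 29. Minimum is 4 at row 1 (u1 leaves); pivot element 4.
Pivot on row 1; the Z-row RHS becomes 0 − (-6)·4 = 24.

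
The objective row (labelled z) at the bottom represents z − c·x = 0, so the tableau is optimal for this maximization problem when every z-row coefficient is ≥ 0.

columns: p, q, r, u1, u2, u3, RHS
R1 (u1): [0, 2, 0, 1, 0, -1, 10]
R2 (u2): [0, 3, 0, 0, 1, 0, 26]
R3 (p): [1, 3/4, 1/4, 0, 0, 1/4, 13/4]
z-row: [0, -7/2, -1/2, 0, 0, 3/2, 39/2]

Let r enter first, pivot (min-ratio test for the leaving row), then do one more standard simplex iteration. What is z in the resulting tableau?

Ratio test on column r — row 1: entry 0 ≤ 0; row 2: entry 0 ≤ 0; row 3: (13/4)/(1/4) = 13. Minimum is 13 at row 3 (p leaves); pivot element 1/4.
Pivot on row 3; the z-row RHS becomes 39/2 − (-1/2)·13 = 26.
Next entering variable (most negative z-row entry -2): q.
Ratio test on column q — row 1: 10/2 = 5; row 2: 26/3 = 26/3; row 3: 13/3 = 13/3. Minimum is 13/3 at row 3 (r leaves); pivot element 3.
After the second pivot the z-row RHS is 26 − (-2)·(13/3) = 104/3.

104/3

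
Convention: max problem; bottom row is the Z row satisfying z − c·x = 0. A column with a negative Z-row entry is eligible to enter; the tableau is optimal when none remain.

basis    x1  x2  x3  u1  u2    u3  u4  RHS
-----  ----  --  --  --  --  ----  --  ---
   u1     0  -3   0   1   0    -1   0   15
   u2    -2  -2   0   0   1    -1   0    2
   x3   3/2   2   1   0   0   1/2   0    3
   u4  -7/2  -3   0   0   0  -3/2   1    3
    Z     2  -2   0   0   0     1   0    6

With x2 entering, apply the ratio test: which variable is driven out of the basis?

Column x2 entries and ratios — u1: -3 ≤ 0, skip; u2: -2 ≤ 0, skip; x3: 3/2 = 3/2; u4: -3 ≤ 0, skip.
Smallest ratio is 3/2 in the row of x3, so x3 leaves.

x3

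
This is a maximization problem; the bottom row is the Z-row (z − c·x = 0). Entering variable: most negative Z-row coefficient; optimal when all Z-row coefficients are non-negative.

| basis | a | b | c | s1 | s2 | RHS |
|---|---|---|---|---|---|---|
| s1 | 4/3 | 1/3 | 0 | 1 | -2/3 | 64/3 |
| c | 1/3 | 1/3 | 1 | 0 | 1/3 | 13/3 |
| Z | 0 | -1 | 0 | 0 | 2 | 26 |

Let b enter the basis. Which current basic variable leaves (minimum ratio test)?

Column b entries and ratios — s1: (64/3)/(1/3) = 64; c: (13/3)/(1/3) = 13.
Smallest ratio is 13 in the row of c, so c leaves.

c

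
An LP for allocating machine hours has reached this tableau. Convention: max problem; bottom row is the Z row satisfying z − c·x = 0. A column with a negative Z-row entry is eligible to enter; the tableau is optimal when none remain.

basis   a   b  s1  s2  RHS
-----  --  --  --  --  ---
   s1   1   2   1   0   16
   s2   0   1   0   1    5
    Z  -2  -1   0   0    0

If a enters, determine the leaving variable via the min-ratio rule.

Column a entries and ratios — s1: 16/1 = 16; s2: 0 ≤ 0, skip.
Smallest ratio is 16 in the row of s1, so s1 leaves.

s1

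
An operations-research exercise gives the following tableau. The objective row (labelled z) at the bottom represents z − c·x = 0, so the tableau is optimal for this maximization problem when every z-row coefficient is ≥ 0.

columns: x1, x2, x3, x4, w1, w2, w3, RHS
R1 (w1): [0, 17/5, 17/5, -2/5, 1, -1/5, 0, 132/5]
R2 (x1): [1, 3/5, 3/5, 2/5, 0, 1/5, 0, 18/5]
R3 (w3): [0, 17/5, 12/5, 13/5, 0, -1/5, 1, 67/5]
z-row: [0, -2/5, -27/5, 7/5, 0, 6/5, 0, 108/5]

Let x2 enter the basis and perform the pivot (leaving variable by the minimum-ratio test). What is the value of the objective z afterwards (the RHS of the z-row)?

Ratio test on column x2 — row 1: (132/5)/(17/5) = 132/17; row 2: (18/5)/(3/5) = 6; row 3: (67/5)/(17/5) = 67/17. Minimum is 67/17 at row 3 (w3 leaves); pivot element 17/5.
Pivot on row 3; the z-row RHS becomes 108/5 − (-2/5)·(67/17) = 394/17.

394/17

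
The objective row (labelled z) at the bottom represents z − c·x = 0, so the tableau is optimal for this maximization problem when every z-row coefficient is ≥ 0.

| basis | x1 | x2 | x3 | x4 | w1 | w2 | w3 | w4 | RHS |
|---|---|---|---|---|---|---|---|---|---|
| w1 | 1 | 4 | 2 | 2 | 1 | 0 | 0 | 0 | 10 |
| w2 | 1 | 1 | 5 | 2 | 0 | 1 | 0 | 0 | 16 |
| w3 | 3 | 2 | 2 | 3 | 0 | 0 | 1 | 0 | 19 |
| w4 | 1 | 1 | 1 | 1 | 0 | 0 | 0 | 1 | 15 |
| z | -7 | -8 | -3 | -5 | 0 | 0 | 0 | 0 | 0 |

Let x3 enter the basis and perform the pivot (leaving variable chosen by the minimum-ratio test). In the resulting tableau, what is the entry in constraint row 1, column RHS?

Ratio test on column x3 — row 1: 10/2 = 5; row 2: 16/5 = 16/5; row 3: 19/2 = 19/2; row 4: 15/1 = 15. Minimum is 16/5 at row 2 (w2 leaves); pivot element 5.
Divide row 2 by 5; eliminate column x3 from the other rows.
Row 1 update in column RHS: 10 − 2·(16/5) = 18/5.

18/5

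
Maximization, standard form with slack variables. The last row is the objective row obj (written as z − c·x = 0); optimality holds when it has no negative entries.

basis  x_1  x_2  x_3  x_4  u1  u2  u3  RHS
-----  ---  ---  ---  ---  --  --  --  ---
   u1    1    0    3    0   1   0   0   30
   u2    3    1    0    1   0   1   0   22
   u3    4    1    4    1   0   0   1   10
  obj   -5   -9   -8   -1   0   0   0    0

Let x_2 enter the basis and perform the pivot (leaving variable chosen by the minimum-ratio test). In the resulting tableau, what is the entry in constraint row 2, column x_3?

-4

Ratio test on column x_2 — row 1: entry 0 ≤ 0; row 2: 22/1 = 22; row 3: 10/1 = 10. Minimum is 10 at row 3 (u3 leaves); pivot element 1.
Divide row 3 by 1; eliminate column x_2 from the other rows.
Row 2 update in column x_3: 0 − 1·4 = -4.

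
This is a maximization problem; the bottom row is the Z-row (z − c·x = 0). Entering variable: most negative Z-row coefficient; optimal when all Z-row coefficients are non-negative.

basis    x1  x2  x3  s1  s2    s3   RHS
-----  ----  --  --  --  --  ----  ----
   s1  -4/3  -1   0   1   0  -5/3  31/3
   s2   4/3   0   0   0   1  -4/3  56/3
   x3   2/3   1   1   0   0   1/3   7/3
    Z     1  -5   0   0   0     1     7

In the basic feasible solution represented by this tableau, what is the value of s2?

s2 is basic (row 2); its value is the RHS of that row, 56/3.

56/3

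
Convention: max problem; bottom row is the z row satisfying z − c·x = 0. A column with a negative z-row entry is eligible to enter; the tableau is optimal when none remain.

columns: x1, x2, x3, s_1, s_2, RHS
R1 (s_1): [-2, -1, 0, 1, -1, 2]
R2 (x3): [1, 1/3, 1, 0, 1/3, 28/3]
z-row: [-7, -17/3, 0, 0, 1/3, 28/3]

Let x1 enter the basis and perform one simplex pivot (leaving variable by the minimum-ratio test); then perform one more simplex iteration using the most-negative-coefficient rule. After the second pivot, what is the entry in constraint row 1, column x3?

3

Ratio test on column x1 — row 1: entry -2 ≤ 0; row 2: (28/3)/1 = 28/3. Minimum is 28/3 at row 2 (x3 leaves); pivot element 1.
Divide row 2 by 1; eliminate column x1 from the other rows.
Second iteration: most negative z-row entry is -10/3 in column x2, so x2 enters.
Ratio test on column x2 — row 1: entry -1/3 ≤ 0; row 2: (28/3)/(1/3) = 28. Minimum is 28 at row 2 (x1 leaves); pivot element 1/3.
Divide row 2 by 1/3; eliminate column x2 from the other rows.
After both pivots, the entry at constraint row 1, column x3 is 3.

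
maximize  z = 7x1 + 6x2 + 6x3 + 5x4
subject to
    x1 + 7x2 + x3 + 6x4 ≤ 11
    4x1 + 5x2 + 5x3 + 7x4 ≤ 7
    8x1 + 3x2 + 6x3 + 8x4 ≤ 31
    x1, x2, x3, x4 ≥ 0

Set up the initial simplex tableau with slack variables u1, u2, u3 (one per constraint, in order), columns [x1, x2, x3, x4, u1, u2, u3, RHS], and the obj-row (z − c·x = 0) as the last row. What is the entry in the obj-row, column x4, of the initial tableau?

The obj-row carries the negated objective coefficients: the x4 entry is -5.

-5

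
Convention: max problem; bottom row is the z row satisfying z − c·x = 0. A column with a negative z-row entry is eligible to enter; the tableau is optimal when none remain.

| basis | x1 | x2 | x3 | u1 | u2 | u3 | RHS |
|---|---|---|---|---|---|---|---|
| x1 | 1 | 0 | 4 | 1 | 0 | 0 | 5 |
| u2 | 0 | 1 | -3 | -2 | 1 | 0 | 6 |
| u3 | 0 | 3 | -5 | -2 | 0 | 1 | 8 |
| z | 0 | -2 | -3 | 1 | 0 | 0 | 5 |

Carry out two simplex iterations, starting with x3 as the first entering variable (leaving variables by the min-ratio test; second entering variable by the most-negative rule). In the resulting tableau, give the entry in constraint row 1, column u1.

Ratio test on column x3 — row 1: 5/4 = 5/4; row 2: entry -3 ≤ 0; row 3: entry -5 ≤ 0. Minimum is 5/4 at row 1 (x1 leaves); pivot element 4.
Divide row 1 by 4; eliminate column x3 from the other rows.
Second iteration: most negative z-row entry is -2 in column x2, so x2 enters.
Ratio test on column x2 — row 1: entry 0 ≤ 0; row 2: (39/4)/1 = 39/4; row 3: (57/4)/3 = 19/4. Minimum is 19/4 at row 3 (u3 leaves); pivot element 3.
Divide row 3 by 3; eliminate column x2 from the other rows.
After both pivots, the entry at constraint row 1, column u1 is 1/4.

1/4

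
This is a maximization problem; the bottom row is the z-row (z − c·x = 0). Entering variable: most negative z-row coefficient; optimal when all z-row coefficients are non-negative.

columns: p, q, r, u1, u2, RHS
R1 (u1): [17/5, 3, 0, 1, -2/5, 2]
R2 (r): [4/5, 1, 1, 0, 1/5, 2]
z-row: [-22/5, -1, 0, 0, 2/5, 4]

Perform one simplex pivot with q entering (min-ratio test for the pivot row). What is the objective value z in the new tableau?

14/3

Ratio test on column q — row 1: 2/3 = 2/3; row 2: 2/1 = 2. Minimum is 2/3 at row 1 (u1 leaves); pivot element 3.
Pivot on row 1; the z-row RHS becomes 4 − (-1)·(2/3) = 14/3.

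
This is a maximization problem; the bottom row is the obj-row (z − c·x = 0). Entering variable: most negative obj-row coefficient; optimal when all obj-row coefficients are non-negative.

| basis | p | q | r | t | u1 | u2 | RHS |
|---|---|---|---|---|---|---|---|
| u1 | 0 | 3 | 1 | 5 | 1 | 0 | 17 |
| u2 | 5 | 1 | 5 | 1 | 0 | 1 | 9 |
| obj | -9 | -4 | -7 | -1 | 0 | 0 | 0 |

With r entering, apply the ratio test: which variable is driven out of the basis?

Column r entries and ratios — u1: 17/1 = 17; u2: 9/5 = 9/5.
Smallest ratio is 9/5 in the row of u2, so u2 leaves.

u2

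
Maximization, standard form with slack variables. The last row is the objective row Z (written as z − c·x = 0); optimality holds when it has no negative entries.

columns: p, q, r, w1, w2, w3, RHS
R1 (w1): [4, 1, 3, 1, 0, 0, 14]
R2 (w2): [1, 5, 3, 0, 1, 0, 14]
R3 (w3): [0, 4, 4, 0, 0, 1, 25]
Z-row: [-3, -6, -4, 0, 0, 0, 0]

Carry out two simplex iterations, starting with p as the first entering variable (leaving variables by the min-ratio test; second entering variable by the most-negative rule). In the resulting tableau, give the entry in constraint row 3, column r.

Ratio test on column p — row 1: 14/4 = 7/2; row 2: 14/1 = 14; row 3: entry 0 ≤ 0. Minimum is 7/2 at row 1 (w1 leaves); pivot element 4.
Divide row 1 by 4; eliminate column p from the other rows.
Second iteration: most negative Z-row entry is -21/4 in column q, so q enters.
Ratio test on column q — row 1: (7/2)/(1/4) = 14; row 2: (21/2)/(19/4) = 42/19; row 3: 25/4 = 25/4. Minimum is 42/19 at row 2 (w2 leaves); pivot element 19/4.
Divide row 2 by 19/4; eliminate column q from the other rows.
After both pivots, the entry at constraint row 3, column r is 40/19.

40/19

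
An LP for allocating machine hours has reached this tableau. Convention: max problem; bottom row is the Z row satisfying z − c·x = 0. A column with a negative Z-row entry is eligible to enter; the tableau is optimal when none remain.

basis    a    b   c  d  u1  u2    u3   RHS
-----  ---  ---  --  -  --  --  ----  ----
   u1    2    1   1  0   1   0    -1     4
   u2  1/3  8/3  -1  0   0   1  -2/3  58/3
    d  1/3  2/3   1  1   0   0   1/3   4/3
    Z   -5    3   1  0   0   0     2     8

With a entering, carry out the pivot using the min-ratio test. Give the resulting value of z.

Ratio test on column a — row 1: 4/2 = 2; row 2: (58/3)/(1/3) = 58; row 3: (4/3)/(1/3) = 4. Minimum is 2 at row 1 (u1 leaves); pivot element 2.
Pivot on row 1; the Z-row RHS becomes 8 − (-5)·2 = 18.

18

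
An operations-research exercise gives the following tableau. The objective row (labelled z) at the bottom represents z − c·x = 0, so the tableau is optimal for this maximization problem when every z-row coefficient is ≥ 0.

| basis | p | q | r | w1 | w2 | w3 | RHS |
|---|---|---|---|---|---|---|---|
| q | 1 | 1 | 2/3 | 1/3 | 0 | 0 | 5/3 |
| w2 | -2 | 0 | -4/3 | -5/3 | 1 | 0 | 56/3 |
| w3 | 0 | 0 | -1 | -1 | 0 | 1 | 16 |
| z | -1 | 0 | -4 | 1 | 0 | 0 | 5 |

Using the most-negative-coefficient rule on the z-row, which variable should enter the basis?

r

Negative z-row entries: p: -1, r: -4.
The most negative is -4 in column r, so r enters.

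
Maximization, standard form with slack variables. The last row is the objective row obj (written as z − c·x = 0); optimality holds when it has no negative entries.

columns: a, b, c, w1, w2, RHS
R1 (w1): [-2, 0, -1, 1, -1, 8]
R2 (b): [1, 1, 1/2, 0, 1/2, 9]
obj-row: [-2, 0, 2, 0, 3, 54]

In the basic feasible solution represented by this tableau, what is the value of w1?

w1 is basic (row 1); its value is the RHS of that row, 8.

8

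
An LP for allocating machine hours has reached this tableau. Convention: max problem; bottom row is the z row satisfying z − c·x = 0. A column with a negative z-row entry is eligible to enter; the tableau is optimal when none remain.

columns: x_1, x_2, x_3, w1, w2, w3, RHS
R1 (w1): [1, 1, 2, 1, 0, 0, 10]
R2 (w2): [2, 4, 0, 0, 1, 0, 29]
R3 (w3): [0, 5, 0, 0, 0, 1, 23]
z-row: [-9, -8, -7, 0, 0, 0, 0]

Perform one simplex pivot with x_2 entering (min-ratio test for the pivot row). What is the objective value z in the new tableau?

184/5

Ratio test on column x_2 — row 1: 10/1 = 10; row 2: 29/4 = 29/4; row 3: 23/5 = 23/5. Minimum is 23/5 at row 3 (w3 leaves); pivot element 5.
Pivot on row 3; the z-row RHS becomes 0 − (-8)·(23/5) = 184/5.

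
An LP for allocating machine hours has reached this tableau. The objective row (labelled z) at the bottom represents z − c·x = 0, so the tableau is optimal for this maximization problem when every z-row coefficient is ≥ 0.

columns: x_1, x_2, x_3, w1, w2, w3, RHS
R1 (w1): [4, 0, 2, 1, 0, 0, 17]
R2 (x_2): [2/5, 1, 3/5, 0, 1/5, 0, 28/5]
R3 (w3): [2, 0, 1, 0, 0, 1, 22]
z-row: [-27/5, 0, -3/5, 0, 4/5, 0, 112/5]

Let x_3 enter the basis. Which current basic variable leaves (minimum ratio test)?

Column x_3 entries and ratios — w1: 17/2 = 17/2; x_2: (28/5)/(3/5) = 28/3; w3: 22/1 = 22.
Smallest ratio is 17/2 in the row of w1, so w1 leaves.

w1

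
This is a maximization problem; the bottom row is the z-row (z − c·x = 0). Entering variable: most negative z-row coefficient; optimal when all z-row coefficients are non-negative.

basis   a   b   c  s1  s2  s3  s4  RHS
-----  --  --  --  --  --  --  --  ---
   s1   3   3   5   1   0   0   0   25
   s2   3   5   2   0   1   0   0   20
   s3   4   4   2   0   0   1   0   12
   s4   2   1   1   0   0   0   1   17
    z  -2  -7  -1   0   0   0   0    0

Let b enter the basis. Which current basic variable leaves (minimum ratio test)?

s3

Column b entries and ratios — s1: 25/3 = 25/3; s2: 20/5 = 4; s3: 12/4 = 3; s4: 17/1 = 17.
Smallest ratio is 3 in the row of s3, so s3 leaves.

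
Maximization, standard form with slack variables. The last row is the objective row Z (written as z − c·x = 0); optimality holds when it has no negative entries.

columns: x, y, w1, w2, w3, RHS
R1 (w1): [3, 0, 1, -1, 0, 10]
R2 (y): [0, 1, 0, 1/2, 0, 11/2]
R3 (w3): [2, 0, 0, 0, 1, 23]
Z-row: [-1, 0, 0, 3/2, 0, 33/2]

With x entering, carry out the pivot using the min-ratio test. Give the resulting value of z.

119/6

Ratio test on column x — row 1: 10/3 = 10/3; row 2: entry 0 ≤ 0; row 3: 23/2 = 23/2. Minimum is 10/3 at row 1 (w1 leaves); pivot element 3.
Pivot on row 1; the Z-row RHS becomes 33/2 − (-1)·(10/3) = 119/6.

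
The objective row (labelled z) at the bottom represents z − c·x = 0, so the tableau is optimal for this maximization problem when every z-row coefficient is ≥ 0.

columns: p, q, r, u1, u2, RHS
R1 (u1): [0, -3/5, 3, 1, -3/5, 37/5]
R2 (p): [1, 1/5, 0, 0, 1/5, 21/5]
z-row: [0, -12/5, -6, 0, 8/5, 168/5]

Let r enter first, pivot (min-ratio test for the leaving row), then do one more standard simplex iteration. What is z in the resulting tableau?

124

Ratio test on column r — row 1: (37/5)/3 = 37/15; row 2: entry 0 ≤ 0. Minimum is 37/15 at row 1 (u1 leaves); pivot element 3.
Pivot on row 1; the z-row RHS becomes 168/5 − (-6)·(37/15) = 242/5.
Next entering variable (most negative z-row entry -18/5): q.
Ratio test on column q — row 1: entry -1/5 ≤ 0; row 2: (21/5)/(1/5) = 21. Minimum is 21 at row 2 (p leaves); pivot element 1/5.
After the second pivot the z-row RHS is 242/5 − (-18/5)·21 = 124.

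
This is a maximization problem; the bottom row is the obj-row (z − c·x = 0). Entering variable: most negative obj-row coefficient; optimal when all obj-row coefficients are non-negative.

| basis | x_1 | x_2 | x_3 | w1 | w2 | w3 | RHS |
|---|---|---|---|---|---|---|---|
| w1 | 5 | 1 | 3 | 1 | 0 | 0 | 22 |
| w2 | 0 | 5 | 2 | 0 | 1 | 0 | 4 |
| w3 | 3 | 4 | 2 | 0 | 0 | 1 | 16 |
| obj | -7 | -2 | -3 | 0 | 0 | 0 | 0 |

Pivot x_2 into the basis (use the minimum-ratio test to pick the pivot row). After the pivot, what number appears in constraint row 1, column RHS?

Ratio test on column x_2 — row 1: 22/1 = 22; row 2: 4/5 = 4/5; row 3: 16/4 = 4. Minimum is 4/5 at row 2 (w2 leaves); pivot element 5.
Divide row 2 by 5; eliminate column x_2 from the other rows.
Row 1 update in column RHS: 22 − 1·(4/5) = 106/5.

106/5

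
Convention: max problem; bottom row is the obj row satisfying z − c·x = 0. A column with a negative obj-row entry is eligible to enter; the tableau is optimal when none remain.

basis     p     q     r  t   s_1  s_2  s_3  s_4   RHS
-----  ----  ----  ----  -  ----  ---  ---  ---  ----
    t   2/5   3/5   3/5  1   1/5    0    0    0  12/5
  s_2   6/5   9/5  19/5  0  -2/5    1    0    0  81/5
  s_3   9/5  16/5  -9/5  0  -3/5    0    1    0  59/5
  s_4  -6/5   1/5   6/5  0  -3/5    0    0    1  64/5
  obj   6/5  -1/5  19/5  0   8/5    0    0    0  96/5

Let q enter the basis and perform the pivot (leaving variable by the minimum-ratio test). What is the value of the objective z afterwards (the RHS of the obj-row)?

Ratio test on column q — row 1: (12/5)/(3/5) = 4; row 2: (81/5)/(9/5) = 9; row 3: (59/5)/(16/5) = 59/16; row 4: (64/5)/(1/5) = 64. Minimum is 59/16 at row 3 (s_3 leaves); pivot element 16/5.
Pivot on row 3; the obj-row RHS becomes 96/5 − (-1/5)·(59/16) = 319/16.

319/16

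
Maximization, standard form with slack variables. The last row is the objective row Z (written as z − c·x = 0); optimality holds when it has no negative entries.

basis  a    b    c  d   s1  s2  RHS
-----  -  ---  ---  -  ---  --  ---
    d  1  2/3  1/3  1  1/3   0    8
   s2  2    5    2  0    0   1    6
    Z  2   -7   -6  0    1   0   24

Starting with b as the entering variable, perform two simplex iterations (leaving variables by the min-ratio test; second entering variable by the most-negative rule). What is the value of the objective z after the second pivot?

42

Ratio test on column b — row 1: 8/(2/3) = 12; row 2: 6/5 = 6/5. Minimum is 6/5 at row 2 (s2 leaves); pivot element 5.
Pivot on row 2; the Z-row RHS becomes 24 − (-7)·(6/5) = 162/5.
Next entering variable (most negative Z-row entry -16/5): c.
Ratio test on column c — row 1: (36/5)/(1/15) = 108; row 2: (6/5)/(2/5) = 3. Minimum is 3 at row 2 (b leaves); pivot element 2/5.
After the second pivot the Z-row RHS is 162/5 − (-16/5)·3 = 42.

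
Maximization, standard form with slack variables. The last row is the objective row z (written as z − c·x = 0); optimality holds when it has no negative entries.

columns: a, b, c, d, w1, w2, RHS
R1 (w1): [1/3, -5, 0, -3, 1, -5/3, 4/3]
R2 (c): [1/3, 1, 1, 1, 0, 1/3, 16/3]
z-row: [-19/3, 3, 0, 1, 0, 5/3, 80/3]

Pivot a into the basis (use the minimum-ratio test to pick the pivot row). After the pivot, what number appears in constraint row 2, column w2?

2

Ratio test on column a — row 1: (4/3)/(1/3) = 4; row 2: (16/3)/(1/3) = 16. Minimum is 4 at row 1 (w1 leaves); pivot element 1/3.
Divide row 1 by 1/3; eliminate column a from the other rows.
Row 2 update in column w2: 1/3 − (1/3)·(-5) = 2.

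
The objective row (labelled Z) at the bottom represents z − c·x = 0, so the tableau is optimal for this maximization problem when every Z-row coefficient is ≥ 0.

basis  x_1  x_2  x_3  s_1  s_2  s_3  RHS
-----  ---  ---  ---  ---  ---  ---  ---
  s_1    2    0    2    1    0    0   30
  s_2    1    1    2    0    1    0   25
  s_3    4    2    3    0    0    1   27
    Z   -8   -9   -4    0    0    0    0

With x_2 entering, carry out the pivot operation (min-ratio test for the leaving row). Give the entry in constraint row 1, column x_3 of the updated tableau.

Ratio test on column x_2 — row 1: entry 0 ≤ 0; row 2: 25/1 = 25; row 3: 27/2 = 27/2. Minimum is 27/2 at row 3 (s_3 leaves); pivot element 2.
Divide row 3 by 2; eliminate column x_2 from the other rows.
Row 1 update in column x_3: 2 − 0·(3/2) = 2.

2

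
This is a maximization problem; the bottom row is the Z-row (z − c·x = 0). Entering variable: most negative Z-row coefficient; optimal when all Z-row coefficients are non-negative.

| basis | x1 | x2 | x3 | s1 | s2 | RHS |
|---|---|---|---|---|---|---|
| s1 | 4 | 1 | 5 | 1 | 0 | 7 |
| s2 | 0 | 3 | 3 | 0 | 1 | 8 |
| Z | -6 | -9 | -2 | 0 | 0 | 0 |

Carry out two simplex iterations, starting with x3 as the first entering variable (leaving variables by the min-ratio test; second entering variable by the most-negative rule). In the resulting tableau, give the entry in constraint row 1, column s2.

-1/12

Ratio test on column x3 — row 1: 7/5 = 7/5; row 2: 8/3 = 8/3. Minimum is 7/5 at row 1 (s1 leaves); pivot element 5.
Divide row 1 by 5; eliminate column x3 from the other rows.
Second iteration: most negative Z-row entry is -43/5 in column x2, so x2 enters.
Ratio test on column x2 — row 1: (7/5)/(1/5) = 7; row 2: (19/5)/(12/5) = 19/12. Minimum is 19/12 at row 2 (s2 leaves); pivot element 12/5.
Divide row 2 by 12/5; eliminate column x2 from the other rows.
After both pivots, the entry at constraint row 1, column s2 is -1/12.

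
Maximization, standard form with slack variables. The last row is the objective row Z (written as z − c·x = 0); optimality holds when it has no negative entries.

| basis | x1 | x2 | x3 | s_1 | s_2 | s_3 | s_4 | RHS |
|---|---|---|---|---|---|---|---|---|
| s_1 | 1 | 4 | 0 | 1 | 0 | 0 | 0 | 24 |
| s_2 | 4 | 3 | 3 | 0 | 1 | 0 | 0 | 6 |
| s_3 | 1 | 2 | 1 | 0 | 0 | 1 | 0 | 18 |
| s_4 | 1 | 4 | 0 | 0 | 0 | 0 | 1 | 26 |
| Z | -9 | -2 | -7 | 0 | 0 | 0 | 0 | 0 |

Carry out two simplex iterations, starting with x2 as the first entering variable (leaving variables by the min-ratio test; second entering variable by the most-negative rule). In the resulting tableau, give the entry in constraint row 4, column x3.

Ratio test on column x2 — row 1: 24/4 = 6; row 2: 6/3 = 2; row 3: 18/2 = 9; row 4: 26/4 = 13/2. Minimum is 2 at row 2 (s_2 leaves); pivot element 3.
Divide row 2 by 3; eliminate column x2 from the other rows.
Second iteration: most negative Z-row entry is -19/3 in column x1, so x1 enters.
Ratio test on column x1 — row 1: entry -13/3 ≤ 0; row 2: 2/(4/3) = 3/2; row 3: entry -5/3 ≤ 0; row 4: entry -13/3 ≤ 0. Minimum is 3/2 at row 2 (x2 leaves); pivot element 4/3.
Divide row 2 by 4/3; eliminate column x1 from the other rows.
After both pivots, the entry at constraint row 4, column x3 is -3/4.

-3/4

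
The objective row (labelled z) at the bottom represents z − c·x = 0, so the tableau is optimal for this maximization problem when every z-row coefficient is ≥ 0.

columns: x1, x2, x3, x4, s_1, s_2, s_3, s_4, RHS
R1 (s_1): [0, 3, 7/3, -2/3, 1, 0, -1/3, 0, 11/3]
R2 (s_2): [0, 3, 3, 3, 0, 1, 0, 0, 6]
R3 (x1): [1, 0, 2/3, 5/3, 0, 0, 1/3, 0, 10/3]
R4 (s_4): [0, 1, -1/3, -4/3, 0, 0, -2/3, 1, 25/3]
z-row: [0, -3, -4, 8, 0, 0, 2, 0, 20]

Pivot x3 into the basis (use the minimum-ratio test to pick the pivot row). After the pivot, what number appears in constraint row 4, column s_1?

1/7

Ratio test on column x3 — row 1: (11/3)/(7/3) = 11/7; row 2: 6/3 = 2; row 3: (10/3)/(2/3) = 5; row 4: entry -1/3 ≤ 0. Minimum is 11/7 at row 1 (s_1 leaves); pivot element 7/3.
Divide row 1 by 7/3; eliminate column x3 from the other rows.
Row 4 update in column s_1: 0 − (-1/3)·(3/7) = 1/7.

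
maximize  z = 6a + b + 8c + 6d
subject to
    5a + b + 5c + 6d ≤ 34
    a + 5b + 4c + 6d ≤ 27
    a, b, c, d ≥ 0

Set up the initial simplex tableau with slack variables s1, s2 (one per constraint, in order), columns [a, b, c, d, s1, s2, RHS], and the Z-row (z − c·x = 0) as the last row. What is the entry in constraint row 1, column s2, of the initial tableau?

0

Slack s2 belongs to constraint 2; its column is the unit vector e_2, so the entry in row 1 is 0.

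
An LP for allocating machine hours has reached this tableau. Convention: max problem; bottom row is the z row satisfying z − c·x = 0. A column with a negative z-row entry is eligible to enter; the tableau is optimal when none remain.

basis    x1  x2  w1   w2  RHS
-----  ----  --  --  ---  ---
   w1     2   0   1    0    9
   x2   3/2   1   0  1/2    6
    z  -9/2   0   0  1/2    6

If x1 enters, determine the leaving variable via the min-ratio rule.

Column x1 entries and ratios — w1: 9/2 = 9/2; x2: 6/(3/2) = 4.
Smallest ratio is 4 in the row of x2, so x2 leaves.

x2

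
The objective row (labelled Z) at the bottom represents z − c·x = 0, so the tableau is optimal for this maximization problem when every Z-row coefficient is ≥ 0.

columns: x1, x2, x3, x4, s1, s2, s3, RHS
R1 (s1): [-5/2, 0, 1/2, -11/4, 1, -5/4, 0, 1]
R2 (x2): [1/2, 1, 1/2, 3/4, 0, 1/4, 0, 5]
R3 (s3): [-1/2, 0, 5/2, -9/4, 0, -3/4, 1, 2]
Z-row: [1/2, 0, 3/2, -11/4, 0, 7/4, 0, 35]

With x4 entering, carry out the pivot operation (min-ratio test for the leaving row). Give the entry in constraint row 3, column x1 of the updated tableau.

Ratio test on column x4 — row 1: entry -11/4 ≤ 0; row 2: 5/(3/4) = 20/3; row 3: entry -9/4 ≤ 0. Minimum is 20/3 at row 2 (x2 leaves); pivot element 3/4.
Divide row 2 by 3/4; eliminate column x4 from the other rows.
Row 3 update in column x1: -1/2 − (-9/4)·(2/3) = 1.

1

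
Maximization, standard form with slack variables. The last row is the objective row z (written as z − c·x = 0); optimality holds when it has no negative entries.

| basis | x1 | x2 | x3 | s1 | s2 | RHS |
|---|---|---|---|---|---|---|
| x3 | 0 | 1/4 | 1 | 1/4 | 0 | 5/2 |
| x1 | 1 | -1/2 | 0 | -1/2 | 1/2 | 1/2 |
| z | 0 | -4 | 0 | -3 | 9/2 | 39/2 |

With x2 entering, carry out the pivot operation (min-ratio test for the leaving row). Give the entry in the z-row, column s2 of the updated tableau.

9/2

Ratio test on column x2 — row 1: (5/2)/(1/4) = 10; row 2: entry -1/2 ≤ 0. Minimum is 10 at row 1 (x3 leaves); pivot element 1/4.
Divide row 1 by 1/4; eliminate column x2 from the other rows.
z-row update in column s2: 9/2 − (-4)·0 = 9/2.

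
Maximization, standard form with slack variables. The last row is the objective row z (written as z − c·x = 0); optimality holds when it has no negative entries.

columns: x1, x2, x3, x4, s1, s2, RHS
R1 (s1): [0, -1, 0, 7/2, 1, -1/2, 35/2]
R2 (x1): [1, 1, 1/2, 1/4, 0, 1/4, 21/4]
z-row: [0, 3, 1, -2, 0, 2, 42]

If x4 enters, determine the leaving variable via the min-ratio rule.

Column x4 entries and ratios — s1: (35/2)/(7/2) = 5; x1: (21/4)/(1/4) = 21.
Smallest ratio is 5 in the row of s1, so s1 leaves.

s1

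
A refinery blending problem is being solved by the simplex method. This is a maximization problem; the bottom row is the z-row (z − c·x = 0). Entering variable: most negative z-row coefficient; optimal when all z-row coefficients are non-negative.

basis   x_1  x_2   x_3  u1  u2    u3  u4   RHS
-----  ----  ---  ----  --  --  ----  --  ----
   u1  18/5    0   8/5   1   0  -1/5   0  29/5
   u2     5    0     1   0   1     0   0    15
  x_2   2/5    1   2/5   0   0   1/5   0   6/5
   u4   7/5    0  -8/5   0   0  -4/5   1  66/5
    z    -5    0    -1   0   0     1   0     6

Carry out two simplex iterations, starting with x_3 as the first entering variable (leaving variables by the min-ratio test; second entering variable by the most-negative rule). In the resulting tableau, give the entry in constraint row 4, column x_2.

10

Ratio test on column x_3 — row 1: (29/5)/(8/5) = 29/8; row 2: 15/1 = 15; row 3: (6/5)/(2/5) = 3; row 4: entry -8/5 ≤ 0. Minimum is 3 at row 3 (x_2 leaves); pivot element 2/5.
Divide row 3 by 2/5; eliminate column x_3 from the other rows.
Second iteration: most negative z-row entry is -4 in column x_1, so x_1 enters.
Ratio test on column x_1 — row 1: 1/2 = 1/2; row 2: 12/4 = 3; row 3: 3/1 = 3; row 4: 18/3 = 6. Minimum is 1/2 at row 1 (u1 leaves); pivot element 2.
Divide row 1 by 2; eliminate column x_1 from the other rows.
After both pivots, the entry at constraint row 4, column x_2 is 10.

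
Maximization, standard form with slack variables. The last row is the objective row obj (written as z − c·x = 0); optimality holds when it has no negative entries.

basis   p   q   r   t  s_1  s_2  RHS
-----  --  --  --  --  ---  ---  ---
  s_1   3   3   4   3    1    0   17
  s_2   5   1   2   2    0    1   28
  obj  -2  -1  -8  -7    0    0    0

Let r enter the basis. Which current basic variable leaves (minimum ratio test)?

Column r entries and ratios — s_1: 17/4 = 17/4; s_2: 28/2 = 14.
Smallest ratio is 17/4 in the row of s_1, so s_1 leaves.

s_1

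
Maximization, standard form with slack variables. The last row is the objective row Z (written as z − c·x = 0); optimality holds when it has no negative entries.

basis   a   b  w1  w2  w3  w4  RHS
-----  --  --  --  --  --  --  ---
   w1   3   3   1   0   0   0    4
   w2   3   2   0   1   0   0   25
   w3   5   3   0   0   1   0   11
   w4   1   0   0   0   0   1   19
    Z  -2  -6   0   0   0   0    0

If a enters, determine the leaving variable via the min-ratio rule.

Column a entries and ratios — w1: 4/3 = 4/3; w2: 25/3 = 25/3; w3: 11/5 = 11/5; w4: 19/1 = 19.
Smallest ratio is 4/3 in the row of w1, so w1 leaves.

w1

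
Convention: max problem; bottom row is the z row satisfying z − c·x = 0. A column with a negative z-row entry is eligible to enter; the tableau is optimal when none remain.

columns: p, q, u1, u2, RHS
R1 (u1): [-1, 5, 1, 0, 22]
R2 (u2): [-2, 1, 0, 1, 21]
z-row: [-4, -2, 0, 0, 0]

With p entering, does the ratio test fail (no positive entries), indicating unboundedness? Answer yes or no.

yes

Every constraint-row entry in column p is ≤ 0, so increasing p is unbounded.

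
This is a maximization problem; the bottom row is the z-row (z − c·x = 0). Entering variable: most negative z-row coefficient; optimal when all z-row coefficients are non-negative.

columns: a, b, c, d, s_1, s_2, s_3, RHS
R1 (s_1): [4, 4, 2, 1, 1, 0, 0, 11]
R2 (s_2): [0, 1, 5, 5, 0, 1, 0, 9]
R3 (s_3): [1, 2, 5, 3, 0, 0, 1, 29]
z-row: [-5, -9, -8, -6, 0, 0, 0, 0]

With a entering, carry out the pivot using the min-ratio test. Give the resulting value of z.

55/4

Ratio test on column a — row 1: 11/4 = 11/4; row 2: entry 0 ≤ 0; row 3: 29/1 = 29. Minimum is 11/4 at row 1 (s_1 leaves); pivot element 4.
Pivot on row 1; the z-row RHS becomes 0 − (-5)·(11/4) = 55/4.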